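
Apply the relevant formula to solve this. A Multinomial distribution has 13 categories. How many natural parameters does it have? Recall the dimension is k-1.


Exponential family dimension calculation:
For Multinomial with k=13 categories, dim = k-1 = 12.

12


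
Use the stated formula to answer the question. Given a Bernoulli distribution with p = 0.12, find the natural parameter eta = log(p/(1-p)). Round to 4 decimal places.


Natural parameter for Bernoulli: eta = log(p/(1-p)).
p = 0.12, 1-p = 0.88.
p/(1-p) = 0.136364.
eta = log(0.136364) = -1.9924

-1.9924


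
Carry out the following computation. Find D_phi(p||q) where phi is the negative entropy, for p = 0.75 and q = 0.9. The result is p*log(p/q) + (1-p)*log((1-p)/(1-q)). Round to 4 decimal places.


Bregman divergence with negative entropy generator:
D = p*log(p/q) + (1-p)*log((1-p)/(1-q)).
p = 0.75, q = 0.9.
p*log(p/q) = 0.75*log(0.75/0.9) = -0.136741.
(1-p)*log((1-p)/(1-q)) = 0.25*log(0.25/0.1) = 0.229073.
D = -0.136741 + 0.229073 = 0.0923

0.0923


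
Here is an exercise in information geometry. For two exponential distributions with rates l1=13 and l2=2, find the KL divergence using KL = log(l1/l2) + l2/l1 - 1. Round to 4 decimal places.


KL divergence for exponential family:
KL = log(l1/l2) + l2/l1 - 1.
log(13/2) = 1.871802.
2/13 = 0.153846.
KL = 1.871802 + 0.153846 - 1 = 1.0256

1.0256


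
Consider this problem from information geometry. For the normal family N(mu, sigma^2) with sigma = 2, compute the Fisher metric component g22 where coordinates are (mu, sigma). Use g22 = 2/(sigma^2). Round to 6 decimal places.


For the 2-parameter normal family, the Fisher metric has:
  g11 = 1/sigma^2, g22 = 2/sigma^2.
sigma = 2, sigma^2 = 4.
g22 = 0.500000

0.500000


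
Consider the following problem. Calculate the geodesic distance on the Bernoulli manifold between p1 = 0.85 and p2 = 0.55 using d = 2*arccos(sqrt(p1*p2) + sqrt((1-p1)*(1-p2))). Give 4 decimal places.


Geodesic distance on Bernoulli manifold:
d(p1,p2) = 2*arccos(sqrt(p1*p2) + sqrt((1-p1)*(1-p2))).
sqrt(p1*p2) = sqrt(0.85*0.55) = 0.68374.
sqrt((1-p1)*(1-p2)) = sqrt(0.15*0.45) = 0.259808.
arg = 0.68374 + 0.259808 = 0.943547.
d = 2*arccos(0.943547) = 0.6752

0.6752


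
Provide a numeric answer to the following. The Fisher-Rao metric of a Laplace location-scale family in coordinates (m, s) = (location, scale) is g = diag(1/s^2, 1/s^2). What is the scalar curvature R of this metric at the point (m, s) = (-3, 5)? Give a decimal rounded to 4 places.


The metric has the form g = (A dm^2 + B ds^2)/s^2 with A = 1, B = 1.
Substitute u = sqrt(A/B)*m: g = B*(du^2 + ds^2)/s^2, i.e. B times the
Poincare upper half-plane metric, which has constant Gaussian curvature -1.
Scaling a 2D metric by a constant c divides the Gaussian curvature by c,
so K = -1/B = -1/(1) = -1.0000 everywhere (the point (m, s) = (-3, 5) is irrelevant:
the curvature is constant).
Scalar curvature in dimension 2: R = 2K = -2/(1) = -2.0000.

-2.0000


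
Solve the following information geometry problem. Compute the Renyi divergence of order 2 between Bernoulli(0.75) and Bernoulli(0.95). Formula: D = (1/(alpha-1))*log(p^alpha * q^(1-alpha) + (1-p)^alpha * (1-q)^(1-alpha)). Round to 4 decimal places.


Renyi divergence of order alpha between Bernoulli distributions:
D = (1/(alpha-1))*log(p^alpha * q^(1-alpha) + (1-p)^alpha * (1-q)^(1-alpha)).
alpha = 2, p = 0.75, q = 0.95.
p^alpha * q^(1-alpha) = 0.75^2 * 0.95^-1 = 0.592105.
(1-p)^alpha * (1-q)^(1-alpha) = 0.25^2 * 0.05^-1 = 1.25.
sum = 0.592105 + 1.25 = 1.842105.
D = (1/1)*log(1.842105) = 0.6109

0.6109


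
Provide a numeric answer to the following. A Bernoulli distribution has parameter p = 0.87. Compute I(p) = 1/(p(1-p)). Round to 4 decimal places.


For Bernoulli(p), Fisher information is I(p) = 1/(p*(1-p)).
p = 0.87, 1-p = 0.13.
p*(1-p) = 0.1131.
I(p) = 1/0.1131 = 8.8417

8.8417


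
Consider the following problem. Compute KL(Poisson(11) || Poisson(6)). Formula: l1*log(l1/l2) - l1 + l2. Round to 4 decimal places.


KL divergence for Poisson:
KL = l1*log(l1/l2) - l1 + l2.
l1 = 11, l2 = 6.
log(11/6) = 0.606136.
l1*log(l1/l2) = 11 * 0.606136 = 6.667494.
KL = 6.667494 - 11 + 6 = 1.6675

1.6675


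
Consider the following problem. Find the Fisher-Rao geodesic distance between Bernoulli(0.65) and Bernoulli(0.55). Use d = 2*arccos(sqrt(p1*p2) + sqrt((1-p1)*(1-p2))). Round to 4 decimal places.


Geodesic distance on Bernoulli manifold:
d(p1,p2) = 2*arccos(sqrt(p1*p2) + sqrt((1-p1)*(1-p2))).
sqrt(p1*p2) = sqrt(0.65*0.55) = 0.597913.
sqrt((1-p1)*(1-p2)) = sqrt(0.35*0.45) = 0.396863.
arg = 0.597913 + 0.396863 = 0.994776.
d = 2*arccos(0.994776) = 0.2045

0.2045


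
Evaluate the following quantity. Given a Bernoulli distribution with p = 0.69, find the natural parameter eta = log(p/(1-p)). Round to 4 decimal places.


Natural parameter for Bernoulli: eta = log(p/(1-p)).
p = 0.69, 1-p = 0.31.
p/(1-p) = 2.225806.
eta = log(2.225806) = 0.8001

0.8001


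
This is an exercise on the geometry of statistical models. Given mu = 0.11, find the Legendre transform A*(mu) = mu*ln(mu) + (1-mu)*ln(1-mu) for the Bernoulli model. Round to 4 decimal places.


Legendre transform for Bernoulli:
A*(mu) = mu*log(mu) + (1-mu)*log(1-mu).
mu = 0.11, 1-mu = 0.89.
mu*log(mu) = 0.11*log(0.11) = -0.2428.
(1-mu)*log(1-mu) = 0.89*log(0.89) = -0.103715.
A* = -0.2428 + -0.103715 = -0.3465

-0.3465


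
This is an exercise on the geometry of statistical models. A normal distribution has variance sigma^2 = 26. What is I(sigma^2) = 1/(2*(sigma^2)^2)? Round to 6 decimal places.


Fisher information for variance: I(sigma^2) = 1/(2*sigma^4).
sigma^2 = 26, so sigma^4 = 676.
I = 1/(2*676) = 1/1352 = 0.000740

0.000740


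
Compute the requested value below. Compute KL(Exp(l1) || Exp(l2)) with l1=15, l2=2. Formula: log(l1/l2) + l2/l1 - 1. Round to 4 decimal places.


KL divergence for exponential family:
KL = log(l1/l2) + l2/l1 - 1.
log(15/2) = 2.014903.
2/15 = 0.133333.
KL = 2.014903 + 0.133333 - 1 = 1.1482

1.1482


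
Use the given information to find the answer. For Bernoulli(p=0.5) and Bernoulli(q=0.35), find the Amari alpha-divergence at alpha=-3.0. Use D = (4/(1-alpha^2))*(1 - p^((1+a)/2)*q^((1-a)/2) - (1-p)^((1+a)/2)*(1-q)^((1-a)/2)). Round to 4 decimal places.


Amari alpha-divergence:
D = (4/(1-alpha^2))*(1 - p^((1+a)/2)*q^((1-a)/2) - (1-p)^((1+a)/2)*(1-q)^((1-a)/2)).
alpha = -3.0, p = 0.5, q = 0.35.
e1 = (1+alpha)/2 = -1.0, e2 = (1-alpha)/2 = 2.0.
t1 = p^e1 * q^e2 = 0.5^-1.0 * 0.35^2.0 = 0.245.
t2 = (1-p)^e1 * (1-q)^e2 = 0.5^-1.0 * 0.65^2.0 = 0.845.
4/(1-alpha^2) = -0.5.
D = -0.5*(1 - 0.245 - 0.845) = 0.0450

0.0450


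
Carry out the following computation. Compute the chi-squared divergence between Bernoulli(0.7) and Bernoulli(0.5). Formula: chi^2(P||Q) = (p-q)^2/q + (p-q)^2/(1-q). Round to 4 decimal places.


Chi-squared divergence between Bernoulli distributions:
chi^2 = (p-q)^2/q + (p-q)^2/(1-q).
p = 0.7, q = 0.5, p-q = 0.2.
(p-q)^2 = 0.04.
term1 = 0.04/0.5 = 0.08.
term2 = 0.04/0.5 = 0.08.
chi^2 = 0.08 + 0.08 = 0.1600

0.1600


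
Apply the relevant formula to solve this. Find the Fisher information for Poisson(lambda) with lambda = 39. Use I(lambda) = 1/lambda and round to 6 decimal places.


Fisher information for Poisson: I(lambda) = 1/lambda.
lambda = 39.
I(lambda) = 1/39 = 0.025641

0.025641


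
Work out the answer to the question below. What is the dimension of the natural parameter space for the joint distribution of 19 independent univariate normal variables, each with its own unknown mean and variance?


Exponential family dimension calculation:
Each univariate normal has two natural parameters (mu/sigma^2 and -1/(2 sigma^2)).
With 19 independent components, dim = 2 * 19 = 38.

38


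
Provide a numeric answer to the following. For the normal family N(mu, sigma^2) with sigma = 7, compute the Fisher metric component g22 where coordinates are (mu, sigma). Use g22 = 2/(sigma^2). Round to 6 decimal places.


For the 2-parameter normal family, the Fisher metric has:
  g11 = 1/sigma^2, g22 = 2/sigma^2.
sigma = 7, sigma^2 = 49.
g22 = 0.040816

0.040816


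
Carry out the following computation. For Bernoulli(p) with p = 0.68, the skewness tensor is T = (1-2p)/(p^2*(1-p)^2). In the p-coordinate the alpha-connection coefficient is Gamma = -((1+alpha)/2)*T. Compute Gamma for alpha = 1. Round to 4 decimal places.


Skewness (Amari-Chentsov) tensor: T = (1-2p)/(p^2*(1-p)^2).
p = 0.68, 1-2p = -0.36, p^2 = 0.4624, (1-p)^2 = 0.1024.
T = -0.36/(0.4624 * 0.1024) = -7.602995.
In the p-coordinate, Gamma^(alpha) = Gamma^(0) - (alpha/2)*T with Gamma^(0) = (1/2)*g'(p) = -T/2,
so Gamma^(alpha) = -((1+alpha)/2)*T.
alpha = 1, -(1+alpha)/2 = -1.0.
Gamma = -1.0 * -7.602995 = 7.6030

7.6030


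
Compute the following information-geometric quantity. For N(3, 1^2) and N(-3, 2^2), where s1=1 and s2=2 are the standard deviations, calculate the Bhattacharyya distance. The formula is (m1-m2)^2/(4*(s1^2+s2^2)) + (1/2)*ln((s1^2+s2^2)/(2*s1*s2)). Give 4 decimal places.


Bhattacharyya distance between two Gaussians:
DB = (m1-m2)^2/(4*(s1^2+s2^2)) + (1/2)*ln((s1^2+s2^2)/(2*s1*s2)).
(m1-m2)^2 = (6)^2 = 36.
s1^2+s2^2 = 1 + 4 = 5.
term1 = 36/20 = 1.8.
term2 = 0.5*ln(5/4.0) = 0.111572.
DB = 1.8 + 0.111572 = 1.9116

1.9116


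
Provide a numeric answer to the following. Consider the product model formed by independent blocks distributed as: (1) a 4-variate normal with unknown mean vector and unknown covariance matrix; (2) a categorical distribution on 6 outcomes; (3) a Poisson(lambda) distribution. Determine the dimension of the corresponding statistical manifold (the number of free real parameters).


The dimension of a statistical manifold equals the number of free
(independent) real parameters of the model. For a product of independent
blocks the parameter counts add.
- 4-variate normal: 4 (mean) + 4*5/2 = 10 (symmetric covariance) = 14.
- categorical on 6 outcomes (probabilities sum to 1): 6-1 = 5.
- Poisson (lambda): 1.
Total = 14 + 5 + 1 = 20.
Dimension = 20

20


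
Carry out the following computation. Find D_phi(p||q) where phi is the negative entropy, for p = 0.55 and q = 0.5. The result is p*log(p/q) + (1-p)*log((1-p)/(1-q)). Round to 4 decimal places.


Bregman divergence with negative entropy generator:
D = p*log(p/q) + (1-p)*log((1-p)/(1-q)).
p = 0.55, q = 0.5.
p*log(p/q) = 0.55*log(0.55/0.5) = 0.052421.
(1-p)*log((1-p)/(1-q)) = 0.45*log(0.45/0.5) = -0.047412.
D = 0.052421 + -0.047412 = 0.0050

0.0050


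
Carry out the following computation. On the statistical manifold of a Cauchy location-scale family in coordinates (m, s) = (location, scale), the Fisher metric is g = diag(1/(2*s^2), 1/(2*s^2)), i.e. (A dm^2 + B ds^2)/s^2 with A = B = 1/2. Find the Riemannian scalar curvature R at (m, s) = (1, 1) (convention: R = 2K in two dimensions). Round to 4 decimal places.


The metric has the form g = (A dm^2 + B ds^2)/s^2 with A = 1/2, B = 1/2.
Substitute u = sqrt(A/B)*m: g = B*(du^2 + ds^2)/s^2, i.e. B times the
Poincare upper half-plane metric, which has constant Gaussian curvature -1.
Scaling a 2D metric by a constant c divides the Gaussian curvature by c,
so K = -1/B = -1/(1/2) = -2.0000 everywhere (the point (m, s) = (1, 1) is irrelevant:
the curvature is constant).
Scalar curvature in dimension 2: R = 2K = -2/(1/2) = -4.0000.

-4.0000


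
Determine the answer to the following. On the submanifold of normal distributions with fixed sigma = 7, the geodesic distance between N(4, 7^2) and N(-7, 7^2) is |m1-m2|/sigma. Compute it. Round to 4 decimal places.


On the fixed-variance normal subfamily, geodesic distance = |m1-m2|/sigma.
|4 - -7| = 11.
sigma = 7.
d = 11/7 = 1.5714

1.5714


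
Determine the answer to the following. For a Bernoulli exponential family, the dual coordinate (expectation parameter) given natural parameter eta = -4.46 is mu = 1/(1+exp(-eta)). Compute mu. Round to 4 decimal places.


Dual coordinate (expectation parameter) for Bernoulli:
mu = 1/(1+exp(-eta)).
eta = -4.46.
exp(-eta) = exp(4.46) = 86.487509.
mu = 1/(1+86.487509) = 0.0114

0.0114


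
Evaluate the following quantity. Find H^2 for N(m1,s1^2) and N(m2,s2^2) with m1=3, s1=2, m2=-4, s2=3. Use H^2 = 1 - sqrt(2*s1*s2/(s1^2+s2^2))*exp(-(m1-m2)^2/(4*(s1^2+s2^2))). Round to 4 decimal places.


Squared Hellinger distance for Gaussians:
H^2 = 1 - sqrt(2*s1*s2/(s1^2+s2^2)) * exp(-(m1-m2)^2/(4*(s1^2+s2^2))).
s1^2 = 4, s2^2 = 9, s1^2+s2^2 = 13.
sqrt(2*2*3/(13)) = 0.960769.
(m1-m2)^2 = (7)^2 = 49.
exp(-49/(4*13)) = exp(-0.942308) = 0.389727.
H^2 = 1 - 0.960769*0.389727 = 0.6256

0.6256


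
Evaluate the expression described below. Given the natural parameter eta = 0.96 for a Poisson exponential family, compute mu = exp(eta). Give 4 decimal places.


Expectation parameter for Poisson exponential family:
mu = exp(eta).
eta = 0.96.
mu = exp(0.96) = 2.6117

2.6117


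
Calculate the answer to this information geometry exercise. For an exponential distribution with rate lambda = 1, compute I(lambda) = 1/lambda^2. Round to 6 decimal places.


Fisher information for exponential: I(lambda) = 1/lambda^2.
lambda = 1, lambda^2 = 1.
I = 1/1 = 1.000000

1.000000


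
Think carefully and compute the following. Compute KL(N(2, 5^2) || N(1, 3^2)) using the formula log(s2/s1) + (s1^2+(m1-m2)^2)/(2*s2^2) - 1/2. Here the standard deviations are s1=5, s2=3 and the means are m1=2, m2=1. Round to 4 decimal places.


KL divergence between normal distributions:
KL = log(s2/s1) + (s1^2 + (m1-m2)^2)/(2*s2^2) - 1/2.
log(3/5) = -0.510826.
(5^2 + (2-1)^2)/(2*3^2) = (25 + 1)/18 = 1.444444.
KL = -0.510826 + 1.444444 - 0.5 = 0.4336

0.4336


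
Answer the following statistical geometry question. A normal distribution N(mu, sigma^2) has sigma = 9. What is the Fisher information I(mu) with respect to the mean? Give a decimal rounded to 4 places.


The Fisher information for the mean of a normal distribution is I(mu) = 1/sigma^2.
sigma = 9, so sigma^2 = 81.
I(mu) = 1/81 = 0.0123

0.0123


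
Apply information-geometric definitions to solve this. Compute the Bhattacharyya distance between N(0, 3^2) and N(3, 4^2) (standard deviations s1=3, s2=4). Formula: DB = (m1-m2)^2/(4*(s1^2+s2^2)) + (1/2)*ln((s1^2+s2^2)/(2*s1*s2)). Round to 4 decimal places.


Bhattacharyya distance between two Gaussians:
DB = (m1-m2)^2/(4*(s1^2+s2^2)) + (1/2)*ln((s1^2+s2^2)/(2*s1*s2)).
(m1-m2)^2 = (-3)^2 = 9.
s1^2+s2^2 = 9 + 16 = 25.
term1 = 9/100 = 0.09.
term2 = 0.5*ln(25/24.0) = 0.020411.
DB = 0.09 + 0.020411 = 0.1104

0.1104


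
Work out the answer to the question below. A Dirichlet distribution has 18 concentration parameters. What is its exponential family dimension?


Exponential family dimension calculation:
Dirichlet with 18 components has 18 natural parameters.

18


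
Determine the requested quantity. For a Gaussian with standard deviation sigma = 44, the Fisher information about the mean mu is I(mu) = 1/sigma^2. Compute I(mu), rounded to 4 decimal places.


The Fisher information for the mean of a normal distribution is I(mu) = 1/sigma^2.
sigma = 44, so sigma^2 = 1936.
I(mu) = 1/1936 = 0.0005

0.0005


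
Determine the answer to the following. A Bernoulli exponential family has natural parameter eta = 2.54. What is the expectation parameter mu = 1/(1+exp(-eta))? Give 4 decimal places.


Dual coordinate (expectation parameter) for Bernoulli:
mu = 1/(1+exp(-eta)).
eta = 2.54.
exp(-eta) = exp(-2.54) = 0.078866.
mu = 1/(1+0.078866) = 0.9269

0.9269


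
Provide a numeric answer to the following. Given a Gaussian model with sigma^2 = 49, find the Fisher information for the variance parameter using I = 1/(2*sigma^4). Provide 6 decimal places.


Fisher information for variance: I(sigma^2) = 1/(2*sigma^4).
sigma^2 = 49, so sigma^4 = 2401.
I = 1/(2*2401) = 1/4802 = 0.000208

0.000208


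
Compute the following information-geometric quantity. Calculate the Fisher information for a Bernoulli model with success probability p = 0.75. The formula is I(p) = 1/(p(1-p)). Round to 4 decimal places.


For Bernoulli(p), Fisher information is I(p) = 1/(p*(1-p)).
p = 0.75, 1-p = 0.25.
p*(1-p) = 0.1875.
I(p) = 1/0.1875 = 5.3333

5.3333


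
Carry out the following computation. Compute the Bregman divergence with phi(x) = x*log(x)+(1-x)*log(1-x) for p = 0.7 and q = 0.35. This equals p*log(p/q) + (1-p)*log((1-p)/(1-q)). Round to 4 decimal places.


Bregman divergence with negative entropy generator:
D = p*log(p/q) + (1-p)*log((1-p)/(1-q)).
p = 0.7, q = 0.35.
p*log(p/q) = 0.7*log(0.7/0.35) = 0.485203.
(1-p)*log((1-p)/(1-q)) = 0.3*log(0.3/0.65) = -0.231957.
D = 0.485203 + -0.231957 = 0.2532

0.2532


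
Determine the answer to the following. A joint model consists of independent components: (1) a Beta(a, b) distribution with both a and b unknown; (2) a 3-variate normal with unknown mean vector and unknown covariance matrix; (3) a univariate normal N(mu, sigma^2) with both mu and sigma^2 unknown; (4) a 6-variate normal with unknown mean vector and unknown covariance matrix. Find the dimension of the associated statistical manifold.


The dimension of a statistical manifold equals the number of free
(independent) real parameters of the model. For a product of independent
blocks the parameter counts add.
- Beta (a, b): 2.
- 3-variate normal: 3 (mean) + 3*4/2 = 6 (symmetric covariance) = 9.
- normal (mu, sigma^2): 2.
- 6-variate normal: 6 (mean) + 6*7/2 = 21 (symmetric covariance) = 27.
Total = 2 + 9 + 2 + 27 = 40.
Dimension = 40

40


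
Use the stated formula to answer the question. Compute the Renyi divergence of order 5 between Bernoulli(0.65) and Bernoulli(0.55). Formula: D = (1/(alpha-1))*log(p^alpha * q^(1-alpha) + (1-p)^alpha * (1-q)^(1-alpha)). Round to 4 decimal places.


Renyi divergence of order alpha between Bernoulli distributions:
D = (1/(alpha-1))*log(p^alpha * q^(1-alpha) + (1-p)^alpha * (1-q)^(1-alpha)).
alpha = 5, p = 0.65, q = 0.55.
p^alpha * q^(1-alpha) = 0.65^5 * 0.55^-4 = 1.267991.
(1-p)^alpha * (1-q)^(1-alpha) = 0.35^5 * 0.45^-4 = 0.128083.
sum = 1.267991 + 0.128083 = 1.396073.
D = (1/4)*log(1.396073) = 0.0834

0.0834


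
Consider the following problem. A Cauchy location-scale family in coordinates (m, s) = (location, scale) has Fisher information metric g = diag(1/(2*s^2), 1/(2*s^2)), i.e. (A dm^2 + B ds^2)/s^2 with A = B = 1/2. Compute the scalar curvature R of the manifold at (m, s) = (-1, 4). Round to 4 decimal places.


The metric has the form g = (A dm^2 + B ds^2)/s^2 with A = 1/2, B = 1/2.
Substitute u = sqrt(A/B)*m: g = B*(du^2 + ds^2)/s^2, i.e. B times the
Poincare upper half-plane metric, which has constant Gaussian curvature -1.
Scaling a 2D metric by a constant c divides the Gaussian curvature by c,
so K = -1/B = -1/(1/2) = -2.0000 everywhere (the point (m, s) = (-1, 4) is irrelevant:
the curvature is constant).
Scalar curvature in dimension 2: R = 2K = -2/(1/2) = -4.0000.

-4.0000


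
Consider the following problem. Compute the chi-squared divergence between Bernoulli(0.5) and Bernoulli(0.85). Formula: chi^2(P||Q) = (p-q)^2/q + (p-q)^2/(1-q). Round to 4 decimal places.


Chi-squared divergence between Bernoulli distributions:
chi^2 = (p-q)^2/q + (p-q)^2/(1-q).
p = 0.5, q = 0.85, p-q = -0.35.
(p-q)^2 = 0.1225.
term1 = 0.1225/0.85 = 0.144118.
term2 = 0.1225/0.15 = 0.816667.
chi^2 = 0.144118 + 0.816667 = 0.9608

0.9608


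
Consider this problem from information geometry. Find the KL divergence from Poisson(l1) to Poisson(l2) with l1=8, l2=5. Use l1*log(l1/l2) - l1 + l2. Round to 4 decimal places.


KL divergence for Poisson:
KL = l1*log(l1/l2) - l1 + l2.
l1 = 8, l2 = 5.
log(8/5) = 0.470004.
l1*log(l1/l2) = 8 * 0.470004 = 3.760029.
KL = 3.760029 - 8 + 5 = 0.7600

0.7600


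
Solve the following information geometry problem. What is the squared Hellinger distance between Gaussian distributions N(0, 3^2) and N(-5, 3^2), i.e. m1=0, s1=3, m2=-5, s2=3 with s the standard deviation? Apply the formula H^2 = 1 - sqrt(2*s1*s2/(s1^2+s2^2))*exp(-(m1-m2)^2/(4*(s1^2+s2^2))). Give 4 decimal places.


Squared Hellinger distance for Gaussians:
H^2 = 1 - sqrt(2*s1*s2/(s1^2+s2^2)) * exp(-(m1-m2)^2/(4*(s1^2+s2^2))).
s1^2 = 9, s2^2 = 9, s1^2+s2^2 = 18.
sqrt(2*3*3/(18)) = 1.0.
(m1-m2)^2 = (5)^2 = 25.
exp(-25/(4*18)) = exp(-0.347222) = 0.706648.
H^2 = 1 - 1.0*0.706648 = 0.2934

0.2934


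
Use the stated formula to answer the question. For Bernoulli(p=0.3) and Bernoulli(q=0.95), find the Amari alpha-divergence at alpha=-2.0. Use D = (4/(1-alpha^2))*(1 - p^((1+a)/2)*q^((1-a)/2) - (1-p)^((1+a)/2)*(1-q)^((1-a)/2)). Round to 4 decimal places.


Amari alpha-divergence:
D = (4/(1-alpha^2))*(1 - p^((1+a)/2)*q^((1-a)/2) - (1-p)^((1+a)/2)*(1-q)^((1-a)/2)).
alpha = -2.0, p = 0.3, q = 0.95.
e1 = (1+alpha)/2 = -0.5, e2 = (1-alpha)/2 = 1.5.
t1 = p^e1 * q^e2 = 0.3^-0.5 * 0.95^1.5 = 1.690537.
t2 = (1-p)^e1 * (1-q)^e2 = 0.7^-0.5 * 0.05^1.5 = 0.013363.
4/(1-alpha^2) = -1.333333.
D = -1.333333*(1 - 1.690537 - 0.013363) = 0.9385

0.9385


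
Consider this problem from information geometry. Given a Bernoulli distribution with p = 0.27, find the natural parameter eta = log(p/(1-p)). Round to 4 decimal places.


Natural parameter for Bernoulli: eta = log(p/(1-p)).
p = 0.27, 1-p = 0.73.
p/(1-p) = 0.369863.
eta = log(0.369863) = -0.9946

-0.9946


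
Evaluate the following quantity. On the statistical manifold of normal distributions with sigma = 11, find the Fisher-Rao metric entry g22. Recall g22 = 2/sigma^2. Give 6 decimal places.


For the 2-parameter normal family, the Fisher metric has:
  g11 = 1/sigma^2, g22 = 2/sigma^2.
sigma = 11, sigma^2 = 121.
g22 = 0.016529

0.016529


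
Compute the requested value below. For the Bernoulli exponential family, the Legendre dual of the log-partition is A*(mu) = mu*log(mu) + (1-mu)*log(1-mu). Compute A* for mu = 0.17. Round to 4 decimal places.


Legendre transform for Bernoulli:
A*(mu) = mu*log(mu) + (1-mu)*log(1-mu).
mu = 0.17, 1-mu = 0.83.
mu*log(mu) = 0.17*log(0.17) = -0.301233.
(1-mu)*log(1-mu) = 0.83*log(0.83) = -0.154654.
A* = -0.301233 + -0.154654 = -0.4559

-0.4559


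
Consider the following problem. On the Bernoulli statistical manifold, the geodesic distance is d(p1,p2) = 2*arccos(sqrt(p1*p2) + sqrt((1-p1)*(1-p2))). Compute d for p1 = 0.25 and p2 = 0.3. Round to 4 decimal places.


Geodesic distance on Bernoulli manifold:
d(p1,p2) = 2*arccos(sqrt(p1*p2) + sqrt((1-p1)*(1-p2))).
sqrt(p1*p2) = sqrt(0.25*0.3) = 0.273861.
sqrt((1-p1)*(1-p2)) = sqrt(0.75*0.7) = 0.724569.
arg = 0.273861 + 0.724569 = 0.99843.
d = 2*arccos(0.99843) = 0.1121

0.1121


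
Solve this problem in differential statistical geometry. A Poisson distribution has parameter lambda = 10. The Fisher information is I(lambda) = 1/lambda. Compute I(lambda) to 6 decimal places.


Fisher information for Poisson: I(lambda) = 1/lambda.
lambda = 10.
I(lambda) = 1/10 = 0.100000

0.100000


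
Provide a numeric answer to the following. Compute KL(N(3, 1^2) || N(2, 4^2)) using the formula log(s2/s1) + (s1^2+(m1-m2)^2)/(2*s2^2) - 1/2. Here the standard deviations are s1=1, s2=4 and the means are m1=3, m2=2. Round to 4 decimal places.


KL divergence between normal distributions:
KL = log(s2/s1) + (s1^2 + (m1-m2)^2)/(2*s2^2) - 1/2.
log(4/1) = 1.386294.
(1^2 + (3-2)^2)/(2*4^2) = (1 + 1)/32 = 0.0625.
KL = 1.386294 + 0.0625 - 0.5 = 0.9488

0.9488


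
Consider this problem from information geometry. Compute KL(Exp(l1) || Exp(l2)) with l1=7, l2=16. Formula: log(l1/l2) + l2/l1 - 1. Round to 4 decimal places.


KL divergence for exponential family:
KL = log(l1/l2) + l2/l1 - 1.
log(7/16) = -0.826679.
16/7 = 2.285714.
KL = -0.826679 + 2.285714 - 1 = 0.4590

0.4590


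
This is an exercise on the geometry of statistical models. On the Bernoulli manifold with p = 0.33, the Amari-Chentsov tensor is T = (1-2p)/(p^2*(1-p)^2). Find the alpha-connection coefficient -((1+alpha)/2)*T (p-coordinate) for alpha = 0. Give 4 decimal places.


Skewness (Amari-Chentsov) tensor: T = (1-2p)/(p^2*(1-p)^2).
p = 0.33, 1-2p = 0.34, p^2 = 0.1089, (1-p)^2 = 0.4489.
T = 0.34/(0.1089 * 0.4489) = 6.955069.
In the p-coordinate, Gamma^(alpha) = Gamma^(0) - (alpha/2)*T with Gamma^(0) = (1/2)*g'(p) = -T/2,
so Gamma^(alpha) = -((1+alpha)/2)*T.
alpha = 0, -(1+alpha)/2 = -0.5.
Gamma = -0.5 * 6.955069 = -3.4775

-3.4775


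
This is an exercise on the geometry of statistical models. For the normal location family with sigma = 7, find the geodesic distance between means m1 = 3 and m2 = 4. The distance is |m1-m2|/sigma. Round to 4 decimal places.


On the fixed-variance normal subfamily, geodesic distance = |m1-m2|/sigma.
|3 - 4| = 1.
sigma = 7.
d = 1/7 = 0.1429

0.1429


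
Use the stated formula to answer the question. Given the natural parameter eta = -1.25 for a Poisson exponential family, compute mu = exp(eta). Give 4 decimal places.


Expectation parameter for Poisson exponential family:
mu = exp(eta).
eta = -1.25.
mu = exp(-1.25) = 0.2865

0.2865


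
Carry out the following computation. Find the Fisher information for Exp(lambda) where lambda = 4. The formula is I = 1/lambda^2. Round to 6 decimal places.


Fisher information for exponential: I(lambda) = 1/lambda^2.
lambda = 4, lambda^2 = 16.
I = 1/16 = 0.062500

0.062500


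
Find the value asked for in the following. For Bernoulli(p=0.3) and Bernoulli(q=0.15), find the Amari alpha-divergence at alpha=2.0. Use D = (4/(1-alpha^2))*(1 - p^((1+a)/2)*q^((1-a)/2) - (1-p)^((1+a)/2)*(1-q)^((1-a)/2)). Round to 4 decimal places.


Amari alpha-divergence:
D = (4/(1-alpha^2))*(1 - p^((1+a)/2)*q^((1-a)/2) - (1-p)^((1+a)/2)*(1-q)^((1-a)/2)).
alpha = 2.0, p = 0.3, q = 0.15.
e1 = (1+alpha)/2 = 1.5, e2 = (1-alpha)/2 = -0.5.
t1 = p^e1 * q^e2 = 0.3^1.5 * 0.15^-0.5 = 0.424264.
t2 = (1-p)^e1 * (1-q)^e2 = 0.7^1.5 * 0.85^-0.5 = 0.63524.
4/(1-alpha^2) = -1.333333.
D = -1.333333*(1 - 0.424264 - 0.63524) = 0.0793

0.0793


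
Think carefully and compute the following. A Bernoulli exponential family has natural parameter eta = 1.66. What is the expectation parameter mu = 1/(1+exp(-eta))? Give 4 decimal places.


Dual coordinate (expectation parameter) for Bernoulli:
mu = 1/(1+exp(-eta)).
eta = 1.66.
exp(-eta) = exp(-1.66) = 0.190139.
mu = 1/(1+0.190139) = 0.8402

0.8402


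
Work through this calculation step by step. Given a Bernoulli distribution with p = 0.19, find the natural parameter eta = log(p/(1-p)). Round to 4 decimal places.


Natural parameter for Bernoulli: eta = log(p/(1-p)).
p = 0.19, 1-p = 0.81.
p/(1-p) = 0.234568.
eta = log(0.234568) = -1.4500

-1.4500


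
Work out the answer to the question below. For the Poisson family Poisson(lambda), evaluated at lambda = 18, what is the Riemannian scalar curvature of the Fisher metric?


This family has a single free parameter, so its statistical manifold
is 1-dimensional. The Riemann curvature tensor of any 1-dimensional
Riemannian manifold vanishes identically, so R = 0.

0


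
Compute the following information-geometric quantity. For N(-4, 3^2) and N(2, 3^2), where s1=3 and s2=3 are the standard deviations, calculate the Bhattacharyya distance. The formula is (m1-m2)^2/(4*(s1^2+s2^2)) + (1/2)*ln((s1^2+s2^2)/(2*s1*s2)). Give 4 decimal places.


Bhattacharyya distance between two Gaussians:
DB = (m1-m2)^2/(4*(s1^2+s2^2)) + (1/2)*ln((s1^2+s2^2)/(2*s1*s2)).
(m1-m2)^2 = (-6)^2 = 36.
s1^2+s2^2 = 9 + 9 = 18.
term1 = 36/72 = 0.5.
term2 = 0.5*ln(18/18.0) = 0.0.
DB = 0.5 + 0.0 = 0.5000

0.5000


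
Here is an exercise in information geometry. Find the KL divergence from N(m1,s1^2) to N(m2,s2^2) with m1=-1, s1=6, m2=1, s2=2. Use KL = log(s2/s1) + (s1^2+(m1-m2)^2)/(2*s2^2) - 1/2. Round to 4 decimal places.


KL divergence between normal distributions:
KL = log(s2/s1) + (s1^2 + (m1-m2)^2)/(2*s2^2) - 1/2.
log(2/6) = -1.098612.
(6^2 + (-1-1)^2)/(2*2^2) = (36 + 4)/8 = 5.0.
KL = -1.098612 + 5.0 - 0.5 = 3.4014

3.4014


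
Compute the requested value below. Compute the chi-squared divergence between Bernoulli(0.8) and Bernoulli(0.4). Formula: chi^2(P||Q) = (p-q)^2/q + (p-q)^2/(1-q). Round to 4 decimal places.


Chi-squared divergence between Bernoulli distributions:
chi^2 = (p-q)^2/q + (p-q)^2/(1-q).
p = 0.8, q = 0.4, p-q = 0.4.
(p-q)^2 = 0.16.
term1 = 0.16/0.4 = 0.4.
term2 = 0.16/0.6 = 0.266667.
chi^2 = 0.4 + 0.266667 = 0.6667

0.6667


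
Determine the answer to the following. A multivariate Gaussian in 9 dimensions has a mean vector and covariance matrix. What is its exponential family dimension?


Exponential family dimension calculation:
For 9-dim MVN: mean has 9 params, covariance has 9*10/2 = 45 unique entries.
Total dim = 9 + 45 = 54.

54


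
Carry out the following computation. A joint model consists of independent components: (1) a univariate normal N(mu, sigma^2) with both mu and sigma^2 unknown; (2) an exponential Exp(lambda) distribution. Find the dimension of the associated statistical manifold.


The dimension of a statistical manifold equals the number of free
(independent) real parameters of the model. For a product of independent
blocks the parameter counts add.
- normal (mu, sigma^2): 2.
- exponential (lambda): 1.
Total = 2 + 1 = 3.
Dimension = 3

3


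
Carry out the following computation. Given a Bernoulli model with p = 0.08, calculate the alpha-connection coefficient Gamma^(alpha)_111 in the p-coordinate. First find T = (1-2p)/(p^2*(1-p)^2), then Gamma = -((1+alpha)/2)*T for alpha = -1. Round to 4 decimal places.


Skewness (Amari-Chentsov) tensor: T = (1-2p)/(p^2*(1-p)^2).
p = 0.08, 1-2p = 0.84, p^2 = 0.0064, (1-p)^2 = 0.8464.
T = 0.84/(0.0064 * 0.8464) = 155.068526.
In the p-coordinate, Gamma^(alpha) = Gamma^(0) - (alpha/2)*T with Gamma^(0) = (1/2)*g'(p) = -T/2,
so Gamma^(alpha) = -((1+alpha)/2)*T.
alpha = -1, -(1+alpha)/2 = 0.0.
Gamma = 0.0 * 155.068526 = 0.0000

0.0000


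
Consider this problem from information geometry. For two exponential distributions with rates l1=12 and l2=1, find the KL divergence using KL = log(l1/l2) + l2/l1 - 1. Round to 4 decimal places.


KL divergence for exponential family:
KL = log(l1/l2) + l2/l1 - 1.
log(12/1) = 2.484907.
1/12 = 0.083333.
KL = 2.484907 + 0.083333 - 1 = 1.5682

1.5682


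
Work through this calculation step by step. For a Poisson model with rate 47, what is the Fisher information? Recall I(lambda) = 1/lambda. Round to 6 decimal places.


Fisher information for Poisson: I(lambda) = 1/lambda.
lambda = 47.
I(lambda) = 1/47 = 0.021277

0.021277


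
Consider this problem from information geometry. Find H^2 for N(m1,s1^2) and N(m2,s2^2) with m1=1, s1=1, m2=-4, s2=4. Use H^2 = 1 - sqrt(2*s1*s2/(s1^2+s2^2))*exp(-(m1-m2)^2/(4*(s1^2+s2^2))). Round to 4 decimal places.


Squared Hellinger distance for Gaussians:
H^2 = 1 - sqrt(2*s1*s2/(s1^2+s2^2)) * exp(-(m1-m2)^2/(4*(s1^2+s2^2))).
s1^2 = 1, s2^2 = 16, s1^2+s2^2 = 17.
sqrt(2*1*4/(17)) = 0.685994.
(m1-m2)^2 = (5)^2 = 25.
exp(-25/(4*17)) = exp(-0.367647) = 0.692362.
H^2 = 1 - 0.685994*0.692362 = 0.5250

0.5250


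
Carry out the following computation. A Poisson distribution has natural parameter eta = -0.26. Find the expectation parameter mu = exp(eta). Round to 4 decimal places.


Expectation parameter for Poisson exponential family:
mu = exp(eta).
eta = -0.26.
mu = exp(-0.26) = 0.7711

0.7711


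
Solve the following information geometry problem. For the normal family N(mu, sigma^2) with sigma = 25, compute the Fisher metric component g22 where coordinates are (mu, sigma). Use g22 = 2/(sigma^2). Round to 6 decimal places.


For the 2-parameter normal family, the Fisher metric has:
  g11 = 1/sigma^2, g22 = 2/sigma^2.
sigma = 25, sigma^2 = 625.
g22 = 0.003200

0.003200


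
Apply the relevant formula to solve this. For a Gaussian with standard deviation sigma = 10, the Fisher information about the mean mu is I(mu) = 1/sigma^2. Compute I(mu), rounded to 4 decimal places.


The Fisher information for the mean of a normal distribution is I(mu) = 1/sigma^2.
sigma = 10, so sigma^2 = 100.
I(mu) = 1/100 = 0.0100

0.0100


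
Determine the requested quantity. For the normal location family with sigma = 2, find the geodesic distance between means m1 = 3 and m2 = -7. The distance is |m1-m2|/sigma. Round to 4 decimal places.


On the fixed-variance normal subfamily, geodesic distance = |m1-m2|/sigma.
|3 - -7| = 10.
sigma = 2.
d = 10/2 = 5.0000

5.0000


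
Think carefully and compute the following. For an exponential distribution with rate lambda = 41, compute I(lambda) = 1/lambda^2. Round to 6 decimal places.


Fisher information for exponential: I(lambda) = 1/lambda^2.
lambda = 41, lambda^2 = 1681.
I = 1/1681 = 0.000595

0.000595


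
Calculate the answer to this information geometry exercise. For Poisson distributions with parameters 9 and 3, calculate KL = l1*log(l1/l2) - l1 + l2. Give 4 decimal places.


KL divergence for Poisson:
KL = l1*log(l1/l2) - l1 + l2.
l1 = 9, l2 = 3.
log(9/3) = 1.098612.
l1*log(l1/l2) = 9 * 1.098612 = 9.887511.
KL = 9.887511 - 9 + 3 = 3.8875

3.8875


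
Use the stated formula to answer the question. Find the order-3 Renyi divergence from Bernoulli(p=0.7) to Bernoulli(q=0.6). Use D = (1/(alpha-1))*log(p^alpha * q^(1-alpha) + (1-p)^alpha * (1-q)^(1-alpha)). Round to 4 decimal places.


Renyi divergence of order alpha between Bernoulli distributions:
D = (1/(alpha-1))*log(p^alpha * q^(1-alpha) + (1-p)^alpha * (1-q)^(1-alpha)).
alpha = 3, p = 0.7, q = 0.6.
p^alpha * q^(1-alpha) = 0.7^3 * 0.6^-2 = 0.952778.
(1-p)^alpha * (1-q)^(1-alpha) = 0.3^3 * 0.4^-2 = 0.16875.
sum = 0.952778 + 0.16875 = 1.121528.
D = (1/2)*log(1.121528) = 0.0573

0.0573


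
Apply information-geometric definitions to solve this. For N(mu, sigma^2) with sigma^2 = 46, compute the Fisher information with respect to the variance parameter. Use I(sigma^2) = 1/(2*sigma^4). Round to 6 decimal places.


Fisher information for variance: I(sigma^2) = 1/(2*sigma^4).
sigma^2 = 46, so sigma^4 = 2116.
I = 1/(2*2116) = 1/4232 = 0.000236

0.000236


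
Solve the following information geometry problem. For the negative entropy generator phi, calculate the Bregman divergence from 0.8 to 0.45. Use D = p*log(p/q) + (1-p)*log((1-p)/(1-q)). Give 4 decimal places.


Bregman divergence with negative entropy generator:
D = p*log(p/q) + (1-p)*log((1-p)/(1-q)).
p = 0.8, q = 0.45.
p*log(p/q) = 0.8*log(0.8/0.45) = 0.460291.
(1-p)*log((1-p)/(1-q)) = 0.2*log(0.2/0.55) = -0.20232.
D = 0.460291 + -0.20232 = 0.2580

0.2580


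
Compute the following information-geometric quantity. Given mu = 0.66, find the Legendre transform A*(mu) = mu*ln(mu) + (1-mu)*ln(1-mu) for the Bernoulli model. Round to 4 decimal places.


Legendre transform for Bernoulli:
A*(mu) = mu*log(mu) + (1-mu)*log(1-mu).
mu = 0.66, 1-mu = 0.34.
mu*log(mu) = 0.66*log(0.66) = -0.27424.
(1-mu)*log(1-mu) = 0.34*log(0.34) = -0.366795.
A* = -0.27424 + -0.366795 = -0.6410

-0.6410


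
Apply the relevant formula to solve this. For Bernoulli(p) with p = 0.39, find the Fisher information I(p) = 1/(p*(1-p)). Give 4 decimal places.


For Bernoulli(p), Fisher information is I(p) = 1/(p*(1-p)).
p = 0.39, 1-p = 0.61.
p*(1-p) = 0.2379.
I(p) = 1/0.2379 = 4.2034

4.2034


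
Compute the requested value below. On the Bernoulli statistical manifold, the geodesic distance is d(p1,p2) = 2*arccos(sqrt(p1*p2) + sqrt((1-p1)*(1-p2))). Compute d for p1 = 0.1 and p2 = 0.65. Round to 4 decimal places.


Geodesic distance on Bernoulli manifold:
d(p1,p2) = 2*arccos(sqrt(p1*p2) + sqrt((1-p1)*(1-p2))).
sqrt(p1*p2) = sqrt(0.1*0.65) = 0.254951.
sqrt((1-p1)*(1-p2)) = sqrt(0.9*0.35) = 0.561249.
arg = 0.254951 + 0.561249 = 0.8162.
d = 2*arccos(0.8162) = 1.2320

1.2320


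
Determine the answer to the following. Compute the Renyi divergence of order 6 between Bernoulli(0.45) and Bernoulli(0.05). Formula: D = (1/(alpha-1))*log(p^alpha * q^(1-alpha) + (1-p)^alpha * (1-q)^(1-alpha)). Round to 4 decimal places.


Renyi divergence of order alpha between Bernoulli distributions:
D = (1/(alpha-1))*log(p^alpha * q^(1-alpha) + (1-p)^alpha * (1-q)^(1-alpha)).
alpha = 6, p = 0.45, q = 0.05.
p^alpha * q^(1-alpha) = 0.45^6 * 0.05^-5 = 26572.05.
(1-p)^alpha * (1-q)^(1-alpha) = 0.55^6 * 0.95^-5 = 0.035773.
sum = 26572.05 + 0.035773 = 26572.085773.
D = (1/5)*log(26572.085773) = 2.0375

2.0375


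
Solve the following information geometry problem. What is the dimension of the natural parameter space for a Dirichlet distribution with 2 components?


Exponential family dimension calculation:
Dirichlet with 2 components has 2 natural parameters.

2


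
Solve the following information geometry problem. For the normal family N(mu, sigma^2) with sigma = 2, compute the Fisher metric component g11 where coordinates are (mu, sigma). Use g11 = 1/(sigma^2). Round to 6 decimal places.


For the 2-parameter normal family, the Fisher metric has:
  g11 = 1/sigma^2, g22 = 2/sigma^2.
sigma = 2, sigma^2 = 4.
g11 = 0.250000

0.250000


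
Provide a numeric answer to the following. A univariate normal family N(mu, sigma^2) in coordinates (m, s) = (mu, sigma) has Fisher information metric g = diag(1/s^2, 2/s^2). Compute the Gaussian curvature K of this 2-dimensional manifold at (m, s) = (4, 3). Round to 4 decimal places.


The metric has the form g = (A dm^2 + B ds^2)/s^2 with A = 1, B = 2.
Substitute u = sqrt(A/B)*m: g = B*(du^2 + ds^2)/s^2, i.e. B times the
Poincare upper half-plane metric, which has constant Gaussian curvature -1.
Scaling a 2D metric by a constant c divides the Gaussian curvature by c,
so K = -1/B = -1/(2) = -0.5000 everywhere (the point (m, s) = (4, 3) is irrelevant:
the curvature is constant).
The requested Gaussian curvature is K = -0.5000.

-0.5000


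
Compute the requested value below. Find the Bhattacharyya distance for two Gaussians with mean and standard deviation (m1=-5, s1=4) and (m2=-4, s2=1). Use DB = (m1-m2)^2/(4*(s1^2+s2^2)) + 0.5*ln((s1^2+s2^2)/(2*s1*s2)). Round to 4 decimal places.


Bhattacharyya distance between two Gaussians:
DB = (m1-m2)^2/(4*(s1^2+s2^2)) + (1/2)*ln((s1^2+s2^2)/(2*s1*s2)).
(m1-m2)^2 = (-1)^2 = 1.
s1^2+s2^2 = 16 + 1 = 17.
term1 = 1/68 = 0.014706.
term2 = 0.5*ln(17/8.0) = 0.376886.
DB = 0.014706 + 0.376886 = 0.3916

0.3916


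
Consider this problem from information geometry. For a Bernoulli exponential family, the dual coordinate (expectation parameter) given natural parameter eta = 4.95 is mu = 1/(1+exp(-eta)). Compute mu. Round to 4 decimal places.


Dual coordinate (expectation parameter) for Bernoulli:
mu = 1/(1+exp(-eta)).
eta = 4.95.
exp(-eta) = exp(-4.95) = 0.007083.
mu = 1/(1+0.007083) = 0.9930

0.9930


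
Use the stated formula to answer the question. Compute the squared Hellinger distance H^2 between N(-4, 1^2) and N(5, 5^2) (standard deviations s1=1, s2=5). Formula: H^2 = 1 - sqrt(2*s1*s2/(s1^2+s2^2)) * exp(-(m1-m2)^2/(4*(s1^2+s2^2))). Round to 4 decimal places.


Squared Hellinger distance for Gaussians:
H^2 = 1 - sqrt(2*s1*s2/(s1^2+s2^2)) * exp(-(m1-m2)^2/(4*(s1^2+s2^2))).
s1^2 = 1, s2^2 = 25, s1^2+s2^2 = 26.
sqrt(2*1*5/(26)) = 0.620174.
(m1-m2)^2 = (-9)^2 = 81.
exp(-81/(4*26)) = exp(-0.778846) = 0.458935.
H^2 = 1 - 0.620174*0.458935 = 0.7154

0.7154


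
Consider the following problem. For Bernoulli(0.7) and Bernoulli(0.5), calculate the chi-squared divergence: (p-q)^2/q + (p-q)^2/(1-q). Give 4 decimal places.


Chi-squared divergence between Bernoulli distributions:
chi^2 = (p-q)^2/q + (p-q)^2/(1-q).
p = 0.7, q = 0.5, p-q = 0.2.
(p-q)^2 = 0.04.
term1 = 0.04/0.5 = 0.08.
term2 = 0.04/0.5 = 0.08.
chi^2 = 0.08 + 0.08 = 0.1600

0.1600


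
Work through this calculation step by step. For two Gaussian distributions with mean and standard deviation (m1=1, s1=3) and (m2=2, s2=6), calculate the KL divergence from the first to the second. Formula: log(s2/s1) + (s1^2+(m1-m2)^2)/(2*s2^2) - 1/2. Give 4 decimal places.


KL divergence between normal distributions:
KL = log(s2/s1) + (s1^2 + (m1-m2)^2)/(2*s2^2) - 1/2.
log(6/3) = 0.693147.
(3^2 + (1-2)^2)/(2*6^2) = (9 + 1)/72 = 0.138889.
KL = 0.693147 + 0.138889 - 0.5 = 0.3320

0.3320
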